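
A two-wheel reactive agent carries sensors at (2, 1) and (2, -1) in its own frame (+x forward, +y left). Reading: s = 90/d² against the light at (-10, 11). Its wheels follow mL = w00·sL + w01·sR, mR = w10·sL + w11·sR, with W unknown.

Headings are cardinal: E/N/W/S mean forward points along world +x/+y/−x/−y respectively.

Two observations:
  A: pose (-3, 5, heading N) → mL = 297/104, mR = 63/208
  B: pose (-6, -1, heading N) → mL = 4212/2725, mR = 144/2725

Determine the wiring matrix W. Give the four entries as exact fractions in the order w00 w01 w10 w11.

obs A: pose=(-3,5,N) → sL=45/26, sR=9/8, mL=297/104, mR=63/208
obs B: pose=(-6,-1,N) → sL=90/109, sR=18/25, mL=4212/2725, mR=144/2725
sensor matrix S = [[45/26, 9/8], [90/109, 18/25]]; det S = 8991/28340
solve [mL_A; mL_B] = S·[w00; w01] and [mR_A; mR_B] = S·[w10; w11]:
  w00 = 1, w01 = 1, w10 = 1/2, w11 = -1/2

1 1 1/2 -1/2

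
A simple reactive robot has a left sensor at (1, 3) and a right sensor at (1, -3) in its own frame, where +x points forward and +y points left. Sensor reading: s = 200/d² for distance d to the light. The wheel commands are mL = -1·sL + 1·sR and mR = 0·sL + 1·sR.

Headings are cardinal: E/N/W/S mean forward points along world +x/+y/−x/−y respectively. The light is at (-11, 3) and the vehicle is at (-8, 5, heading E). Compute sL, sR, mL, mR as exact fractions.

200/41 200/17 4800/697 200/17

left sensor world pos  = (-7, 8); dL² = 41
right sensor world pos = (-7, 2); dR² = 17
sL = 200/41 = 200/41
sR = 200/17 = 200/17
mL = -1·sL + 1·sR = 4800/697
mR = 0·sL + 1·sR = 200/17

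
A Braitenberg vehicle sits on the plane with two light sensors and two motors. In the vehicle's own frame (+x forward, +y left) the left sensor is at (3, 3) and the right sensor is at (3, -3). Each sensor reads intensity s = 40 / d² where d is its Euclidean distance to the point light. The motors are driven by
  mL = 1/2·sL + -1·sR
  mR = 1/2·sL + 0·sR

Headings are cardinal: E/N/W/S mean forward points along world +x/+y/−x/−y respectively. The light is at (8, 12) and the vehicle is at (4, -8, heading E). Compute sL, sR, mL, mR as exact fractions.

left sensor world pos  = (7, -5); dL² = 290
right sensor world pos = (7, -11); dR² = 530
sL = 40/290 = 4/29
sR = 40/530 = 4/53
mL = 1/2·sL + -1·sR = -10/1537
mR = 1/2·sL + 0·sR = 2/29

4/29 4/53 -10/1537 2/29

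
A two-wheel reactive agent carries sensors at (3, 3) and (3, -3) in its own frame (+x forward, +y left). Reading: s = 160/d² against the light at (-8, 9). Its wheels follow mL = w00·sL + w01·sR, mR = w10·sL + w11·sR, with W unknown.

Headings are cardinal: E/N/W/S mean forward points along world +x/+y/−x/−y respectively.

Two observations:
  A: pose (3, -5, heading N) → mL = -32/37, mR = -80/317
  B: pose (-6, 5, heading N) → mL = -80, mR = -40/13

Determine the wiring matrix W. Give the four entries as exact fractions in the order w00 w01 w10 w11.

obs A: pose=(3,-5,N) → sL=32/37, sR=160/317, mL=-32/37, mR=-80/317
obs B: pose=(-6,5,N) → sL=80, sR=80/13, mL=-80, mR=-40/13
sensor matrix S = [[32/37, 160/317], [80, 80/13]]; det S = -5345280/152477
solve [mL_A; mL_B] = S·[w00; w01] and [mR_A; mR_B] = S·[w10; w11]:
  w00 = -1, w01 = 0, w10 = 0, w11 = -1/2

-1 0 0 -1/2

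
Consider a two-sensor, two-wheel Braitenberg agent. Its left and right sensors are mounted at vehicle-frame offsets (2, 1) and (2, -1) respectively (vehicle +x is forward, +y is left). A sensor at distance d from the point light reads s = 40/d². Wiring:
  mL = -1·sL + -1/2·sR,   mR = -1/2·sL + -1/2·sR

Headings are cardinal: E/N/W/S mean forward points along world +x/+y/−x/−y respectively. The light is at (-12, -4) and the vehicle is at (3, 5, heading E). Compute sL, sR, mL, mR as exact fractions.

40/389 40/353 -21900/137317 -14840/137317

left sensor world pos  = (5, 6); dL² = 389
right sensor world pos = (5, 4); dR² = 353
sL = 40/389 = 40/389
sR = 40/353 = 40/353
mL = -1·sL + -1/2·sR = -21900/137317
mR = -1/2·sL + -1/2·sR = -14840/137317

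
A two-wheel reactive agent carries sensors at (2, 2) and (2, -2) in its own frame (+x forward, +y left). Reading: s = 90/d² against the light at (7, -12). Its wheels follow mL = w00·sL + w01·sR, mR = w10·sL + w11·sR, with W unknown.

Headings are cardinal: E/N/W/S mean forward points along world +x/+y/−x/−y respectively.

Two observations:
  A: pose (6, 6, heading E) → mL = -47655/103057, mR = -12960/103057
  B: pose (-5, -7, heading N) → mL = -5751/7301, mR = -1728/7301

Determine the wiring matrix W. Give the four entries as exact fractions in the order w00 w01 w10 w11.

obs A: pose=(6,6,E) → sL=90/401, sR=90/257, mL=-47655/103057, mR=-12960/103057
obs B: pose=(-5,-7,N) → sL=18/49, sR=90/149, mL=-5751/7301, mR=-1728/7301
sensor matrix S = [[90/401, 90/257], [18/49, 90/149]]; det S = 5209920/752419157
solve [mL_A; mL_B] = S·[w00; w01] and [mR_A; mR_B] = S·[w10; w11]:
  w00 = -1/2, w01 = -1, w10 = 1, w11 = -1

-1/2 -1 1 -1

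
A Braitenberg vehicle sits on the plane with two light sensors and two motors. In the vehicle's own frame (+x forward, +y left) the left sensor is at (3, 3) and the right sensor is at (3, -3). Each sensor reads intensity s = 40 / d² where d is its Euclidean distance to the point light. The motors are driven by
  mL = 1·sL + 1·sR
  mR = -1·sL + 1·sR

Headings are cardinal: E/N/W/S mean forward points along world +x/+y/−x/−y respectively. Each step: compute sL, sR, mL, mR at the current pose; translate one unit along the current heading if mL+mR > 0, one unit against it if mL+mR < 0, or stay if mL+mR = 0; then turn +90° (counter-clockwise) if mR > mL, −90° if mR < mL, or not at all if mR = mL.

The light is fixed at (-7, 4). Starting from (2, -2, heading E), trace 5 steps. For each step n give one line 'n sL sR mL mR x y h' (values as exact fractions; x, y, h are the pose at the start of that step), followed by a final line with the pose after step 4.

0 40/153 8/45 112/255 -64/765 2 -2 E
1 4/25 4/13 152/325 48/325 3 -2 S
2 40/149 8/13 1712/1937 672/1937 3 -3 W
3 10/13 1/4 53/52 -27/52 2 -3 N
4 40/153 8/45 112/255 -64/765 2 -2 E
final 3 -2 S

n=0: pose=(2,-2,E); sL=40/153, sR=8/45; mL=112/255, mR=-64/765; mL+mR=16/45 → advance +1; mR−mL=-80/153 → turn -1·90°
n=1: pose=(3,-2,S); sL=4/25, sR=4/13; mL=152/325, mR=48/325; mL+mR=8/13 → advance +1; mR−mL=-8/25 → turn -1·90°
n=2: pose=(3,-3,W); sL=40/149, sR=8/13; mL=1712/1937, mR=672/1937; mL+mR=16/13 → advance +1; mR−mL=-80/149 → turn -1·90°
n=3: pose=(2,-3,N); sL=10/13, sR=1/4; mL=53/52, mR=-27/52; mL+mR=1/2 → advance +1; mR−mL=-20/13 → turn -1·90°
n=4: pose=(2,-2,E); sL=40/153, sR=8/45; mL=112/255, mR=-64/765; mL+mR=16/45 → advance +1; mR−mL=-80/153 → turn -1·90°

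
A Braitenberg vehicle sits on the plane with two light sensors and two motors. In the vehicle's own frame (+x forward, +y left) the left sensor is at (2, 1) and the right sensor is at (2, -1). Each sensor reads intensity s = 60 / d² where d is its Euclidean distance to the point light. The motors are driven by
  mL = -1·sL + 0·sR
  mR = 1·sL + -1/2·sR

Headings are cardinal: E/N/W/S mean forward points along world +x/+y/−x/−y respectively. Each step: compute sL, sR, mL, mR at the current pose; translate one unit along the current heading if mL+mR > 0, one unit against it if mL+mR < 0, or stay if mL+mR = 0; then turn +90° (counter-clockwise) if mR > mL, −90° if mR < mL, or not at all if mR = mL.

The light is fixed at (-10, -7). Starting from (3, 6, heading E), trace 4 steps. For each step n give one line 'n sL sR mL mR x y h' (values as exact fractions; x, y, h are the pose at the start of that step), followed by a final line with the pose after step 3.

n=0: pose=(3,6,E); sL=60/421, sR=20/123; mL=-60/421, mR=3170/51783; mL+mR=-10/123 → advance -1; mR−mL=10550/51783 → turn +1·90°
n=1: pose=(2,6,N); sL=30/173, sR=30/197; mL=-30/173, mR=3315/34081; mL+mR=-15/197 → advance -1; mR−mL=9225/34081 → turn +1·90°
n=2: pose=(2,5,W); sL=60/221, sR=60/269; mL=-60/221, mR=9510/59449; mL+mR=-30/269 → advance -1; mR−mL=25650/59449 → turn +1·90°
n=3: pose=(3,5,S); sL=15/74, sR=15/61; mL=-15/74, mR=180/2257; mL+mR=-15/122 → advance -1; mR−mL=1275/4514 → turn +1·90°

0 60/421 20/123 -60/421 3170/51783 3 6 E
1 30/173 30/197 -30/173 3315/34081 2 6 N
2 60/221 60/269 -60/221 9510/59449 2 5 W
3 15/74 15/61 -15/74 180/2257 3 5 S
final 3 6 E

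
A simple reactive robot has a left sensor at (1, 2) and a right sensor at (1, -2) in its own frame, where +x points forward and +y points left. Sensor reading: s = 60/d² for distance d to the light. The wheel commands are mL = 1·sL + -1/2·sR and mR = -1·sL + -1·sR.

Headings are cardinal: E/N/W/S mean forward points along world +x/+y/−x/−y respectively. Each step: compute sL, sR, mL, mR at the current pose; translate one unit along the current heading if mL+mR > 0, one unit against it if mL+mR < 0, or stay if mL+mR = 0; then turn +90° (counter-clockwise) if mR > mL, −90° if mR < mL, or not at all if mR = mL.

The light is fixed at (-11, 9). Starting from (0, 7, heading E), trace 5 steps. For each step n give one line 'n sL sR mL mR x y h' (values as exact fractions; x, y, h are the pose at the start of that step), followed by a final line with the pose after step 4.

0 5/12 3/8 11/48 -19/24 0 7 E
1 20/51 60/73 -70/3723 -4520/3723 -1 7 S
2 2/3 30/41 37/123 -172/123 -1 8 W
3 20/27 60/169 2570/4563 -5000/4563 0 8 N
4 5/12 3/8 11/48 -19/24 0 7 E
final -1 7 S

n=0: pose=(0,7,E); sL=5/12, sR=3/8; mL=11/48, mR=-19/24; mL+mR=-9/16 → advance -1; mR−mL=-49/48 → turn -1·90°
n=1: pose=(-1,7,S); sL=20/51, sR=60/73; mL=-70/3723, mR=-4520/3723; mL+mR=-90/73 → advance -1; mR−mL=-4450/3723 → turn -1·90°
n=2: pose=(-1,8,W); sL=2/3, sR=30/41; mL=37/123, mR=-172/123; mL+mR=-45/41 → advance -1; mR−mL=-209/123 → turn -1·90°
n=3: pose=(0,8,N); sL=20/27, sR=60/169; mL=2570/4563, mR=-5000/4563; mL+mR=-90/169 → advance -1; mR−mL=-7570/4563 → turn -1·90°
n=4: pose=(0,7,E); sL=5/12, sR=3/8; mL=11/48, mR=-19/24; mL+mR=-9/16 → advance -1; mR−mL=-49/48 → turn -1·90°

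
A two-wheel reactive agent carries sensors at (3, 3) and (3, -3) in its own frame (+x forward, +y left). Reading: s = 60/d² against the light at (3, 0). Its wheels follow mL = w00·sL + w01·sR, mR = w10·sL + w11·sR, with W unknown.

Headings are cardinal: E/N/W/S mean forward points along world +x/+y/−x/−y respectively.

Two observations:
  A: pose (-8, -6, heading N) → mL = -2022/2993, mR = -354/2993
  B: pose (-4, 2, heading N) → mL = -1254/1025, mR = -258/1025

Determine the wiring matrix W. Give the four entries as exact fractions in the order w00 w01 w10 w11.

1/2 -1 1 -1/2

obs A: pose=(-8,-6,N) → sL=12/41, sR=60/73, mL=-2022/2993, mR=-354/2993
obs B: pose=(-4,2,N) → sL=12/25, sR=60/41, mL=-1254/1025, mR=-258/1025
sensor matrix S = [[12/41, 60/73], [12/25, 60/41]]; det S = 20736/613565
solve [mL_A; mL_B] = S·[w00; w01] and [mR_A; mR_B] = S·[w10; w11]:
  w00 = 1/2, w01 = -1, w10 = 1, w11 = -1/2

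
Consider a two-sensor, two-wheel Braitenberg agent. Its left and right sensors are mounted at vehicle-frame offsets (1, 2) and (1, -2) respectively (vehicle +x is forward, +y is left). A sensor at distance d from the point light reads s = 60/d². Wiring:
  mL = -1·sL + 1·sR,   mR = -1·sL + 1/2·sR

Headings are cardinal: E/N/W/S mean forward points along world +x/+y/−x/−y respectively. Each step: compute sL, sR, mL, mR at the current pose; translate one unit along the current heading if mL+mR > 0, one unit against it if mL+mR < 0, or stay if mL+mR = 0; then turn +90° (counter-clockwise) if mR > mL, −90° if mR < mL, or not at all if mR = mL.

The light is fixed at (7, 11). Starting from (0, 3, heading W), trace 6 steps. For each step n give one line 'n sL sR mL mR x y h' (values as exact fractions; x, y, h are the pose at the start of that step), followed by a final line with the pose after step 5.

n=0: pose=(0,3,W); sL=15/41, sR=3/5; mL=48/205, mR=-27/410; mL+mR=69/410 → advance +1; mR−mL=-3/10 → turn -1·90°
n=1: pose=(-1,3,N); sL=60/149, sR=12/17; mL=768/2533, mR=-126/2533; mL+mR=642/2533 → advance +1; mR−mL=-6/17 → turn -1·90°
n=2: pose=(-1,4,E); sL=30/37, sR=6/13; mL=-168/481, mR=-279/481; mL+mR=-447/481 → advance -1; mR−mL=-3/13 → turn -1·90°
n=3: pose=(-2,4,S); sL=60/113, sR=12/37; mL=-864/4181, mR=-1542/4181; mL+mR=-2406/4181 → advance -1; mR−mL=-6/37 → turn -1·90°
n=4: pose=(-2,5,W); sL=15/41, sR=15/29; mL=180/1189, mR=-255/2378; mL+mR=105/2378 → advance +1; mR−mL=-15/58 → turn -1·90°
n=5: pose=(-3,5,N); sL=60/169, sR=60/89; mL=4800/15041, mR=-270/15041; mL+mR=4530/15041 → advance +1; mR−mL=-30/89 → turn -1·90°

0 15/41 3/5 48/205 -27/410 0 3 W
1 60/149 12/17 768/2533 -126/2533 -1 3 N
2 30/37 6/13 -168/481 -279/481 -1 4 E
3 60/113 12/37 -864/4181 -1542/4181 -2 4 S
4 15/41 15/29 180/1189 -255/2378 -2 5 W
5 60/169 60/89 4800/15041 -270/15041 -3 5 N
final -3 6 E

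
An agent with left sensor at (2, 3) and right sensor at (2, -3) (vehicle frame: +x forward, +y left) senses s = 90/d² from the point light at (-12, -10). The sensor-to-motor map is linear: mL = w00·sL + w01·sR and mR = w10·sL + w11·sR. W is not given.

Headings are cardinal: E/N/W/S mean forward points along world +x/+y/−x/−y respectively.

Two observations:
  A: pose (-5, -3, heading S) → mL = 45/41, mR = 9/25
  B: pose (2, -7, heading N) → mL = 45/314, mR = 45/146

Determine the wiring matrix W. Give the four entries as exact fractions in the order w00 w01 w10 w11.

0 1/2 1/2 0

obs A: pose=(-5,-3,S) → sL=18/25, sR=90/41, mL=45/41, mR=9/25
obs B: pose=(2,-7,N) → sL=45/73, sR=45/157, mL=45/314, mR=45/146
sensor matrix S = [[18/25, 90/41], [45/73, 45/157]]; det S = -2694384/2349505
solve [mL_A; mL_B] = S·[w00; w01] and [mR_A; mR_B] = S·[w10; w11]:
  w00 = 0, w01 = 1/2, w10 = 1/2, w11 = 0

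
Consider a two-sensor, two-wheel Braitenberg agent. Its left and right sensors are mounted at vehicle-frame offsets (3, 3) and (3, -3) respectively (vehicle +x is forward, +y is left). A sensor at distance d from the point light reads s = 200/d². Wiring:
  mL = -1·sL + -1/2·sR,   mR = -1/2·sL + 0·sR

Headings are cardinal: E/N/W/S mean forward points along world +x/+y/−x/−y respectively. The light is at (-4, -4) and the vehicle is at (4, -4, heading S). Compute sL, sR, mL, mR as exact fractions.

20/13 100/17 -990/221 -10/13

left sensor world pos  = (7, -7); dL² = 130
right sensor world pos = (1, -7); dR² = 34
sL = 200/130 = 20/13
sR = 200/34 = 100/17
mL = -1·sL + -1/2·sR = -990/221
mR = -1/2·sL + 0·sR = -10/13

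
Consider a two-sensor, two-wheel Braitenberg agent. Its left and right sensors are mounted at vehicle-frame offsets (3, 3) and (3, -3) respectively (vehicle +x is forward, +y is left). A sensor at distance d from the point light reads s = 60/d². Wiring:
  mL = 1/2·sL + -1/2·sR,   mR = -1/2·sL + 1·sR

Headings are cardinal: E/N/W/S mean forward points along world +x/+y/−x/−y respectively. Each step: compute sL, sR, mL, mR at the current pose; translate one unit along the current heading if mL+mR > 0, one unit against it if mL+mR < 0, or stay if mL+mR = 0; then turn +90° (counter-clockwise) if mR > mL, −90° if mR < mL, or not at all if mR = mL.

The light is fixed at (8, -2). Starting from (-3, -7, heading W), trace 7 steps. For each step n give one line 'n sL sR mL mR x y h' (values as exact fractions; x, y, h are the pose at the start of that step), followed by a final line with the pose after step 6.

0 3/13 3/10 -9/260 12/65 -3 -7 W
1 12/29 60/289 864/8381 6/8381 -4 -7 S
2 10/51 10/39 -20/663 35/221 -4 -8 W
3 60/181 60/337 4680/60997 750/60997 -5 -8 S
4 15/89 15/68 -315/12104 825/6052 -5 -9 W
5 60/221 60/389 5040/85969 1590/85969 -6 -9 S
6 6/41 30/157 -144/6437 759/6437 -6 -10 W
final -7 -10 S

n=0: pose=(-3,-7,W); sL=3/13, sR=3/10; mL=-9/260, mR=12/65; mL+mR=3/20 → advance +1; mR−mL=57/260 → turn +1·90°
n=1: pose=(-4,-7,S); sL=12/29, sR=60/289; mL=864/8381, mR=6/8381; mL+mR=30/289 → advance +1; mR−mL=-858/8381 → turn -1·90°
n=2: pose=(-4,-8,W); sL=10/51, sR=10/39; mL=-20/663, mR=35/221; mL+mR=5/39 → advance +1; mR−mL=125/663 → turn +1·90°
n=3: pose=(-5,-8,S); sL=60/181, sR=60/337; mL=4680/60997, mR=750/60997; mL+mR=30/337 → advance +1; mR−mL=-3930/60997 → turn -1·90°
n=4: pose=(-5,-9,W); sL=15/89, sR=15/68; mL=-315/12104, mR=825/6052; mL+mR=15/136 → advance +1; mR−mL=1965/12104 → turn +1·90°
n=5: pose=(-6,-9,S); sL=60/221, sR=60/389; mL=5040/85969, mR=1590/85969; mL+mR=30/389 → advance +1; mR−mL=-3450/85969 → turn -1·90°
n=6: pose=(-6,-10,W); sL=6/41, sR=30/157; mL=-144/6437, mR=759/6437; mL+mR=15/157 → advance +1; mR−mL=903/6437 → turn +1·90°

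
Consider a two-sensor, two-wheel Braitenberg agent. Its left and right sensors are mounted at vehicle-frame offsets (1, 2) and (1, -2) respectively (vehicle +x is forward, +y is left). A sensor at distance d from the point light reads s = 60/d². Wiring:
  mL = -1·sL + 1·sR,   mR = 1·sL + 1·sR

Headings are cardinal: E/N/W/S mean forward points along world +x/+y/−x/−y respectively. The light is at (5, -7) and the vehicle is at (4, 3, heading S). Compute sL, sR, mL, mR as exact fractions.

30/41 2/3 -8/123 172/123

left sensor world pos  = (6, 2); dL² = 82
right sensor world pos = (2, 2); dR² = 90
sL = 60/82 = 30/41
sR = 60/90 = 2/3
mL = -1·sL + 1·sR = -8/123
mR = 1·sL + 1·sR = 172/123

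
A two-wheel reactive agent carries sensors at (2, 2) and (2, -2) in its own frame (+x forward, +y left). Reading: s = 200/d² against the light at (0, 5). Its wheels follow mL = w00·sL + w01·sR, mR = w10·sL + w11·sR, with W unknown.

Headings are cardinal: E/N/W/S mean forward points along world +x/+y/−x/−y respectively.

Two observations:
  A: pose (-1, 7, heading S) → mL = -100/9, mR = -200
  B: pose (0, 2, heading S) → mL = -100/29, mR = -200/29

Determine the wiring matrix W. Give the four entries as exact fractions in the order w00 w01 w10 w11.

0 -1/2 -1 0

obs A: pose=(-1,7,S) → sL=200, sR=200/9, mL=-100/9, mR=-200
obs B: pose=(0,2,S) → sL=200/29, sR=200/29, mL=-100/29, mR=-200/29
sensor matrix S = [[200, 200/9], [200/29, 200/29]]; det S = 320000/261
solve [mL_A; mL_B] = S·[w00; w01] and [mR_A; mR_B] = S·[w10; w11]:
  w00 = 0, w01 = -1/2, w10 = -1, w11 = 0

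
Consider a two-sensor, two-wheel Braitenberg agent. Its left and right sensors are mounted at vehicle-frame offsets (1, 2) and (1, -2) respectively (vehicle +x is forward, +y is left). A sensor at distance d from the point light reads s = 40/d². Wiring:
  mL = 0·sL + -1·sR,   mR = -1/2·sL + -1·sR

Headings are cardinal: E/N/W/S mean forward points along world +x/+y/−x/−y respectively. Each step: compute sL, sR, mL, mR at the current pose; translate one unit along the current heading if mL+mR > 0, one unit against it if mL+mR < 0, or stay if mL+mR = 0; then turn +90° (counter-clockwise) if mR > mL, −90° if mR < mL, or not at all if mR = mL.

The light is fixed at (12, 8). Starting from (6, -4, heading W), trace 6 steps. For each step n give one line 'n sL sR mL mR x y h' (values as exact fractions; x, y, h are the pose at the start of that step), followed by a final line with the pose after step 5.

0 8/49 40/149 -40/149 -2556/7301 6 -4 W
1 4/17 4/13 -4/13 -94/221 7 -4 N
2 40/137 40/241 -40/241 -10300/33017 7 -5 E
3 10/53 2/13 -2/13 -171/689 6 -5 S
4 8/49 40/149 -40/149 -2556/7301 6 -4 W
5 4/17 4/13 -4/13 -94/221 7 -4 N
final 7 -5 E

n=0: pose=(6,-4,W); sL=8/49, sR=40/149; mL=-40/149, mR=-2556/7301; mL+mR=-4516/7301 → advance -1; mR−mL=-4/49 → turn -1·90°
n=1: pose=(7,-4,N); sL=4/17, sR=4/13; mL=-4/13, mR=-94/221; mL+mR=-162/221 → advance -1; mR−mL=-2/17 → turn -1·90°
n=2: pose=(7,-5,E); sL=40/137, sR=40/241; mL=-40/241, mR=-10300/33017; mL+mR=-15780/33017 → advance -1; mR−mL=-20/137 → turn -1·90°
n=3: pose=(6,-5,S); sL=10/53, sR=2/13; mL=-2/13, mR=-171/689; mL+mR=-277/689 → advance -1; mR−mL=-5/53 → turn -1·90°
n=4: pose=(6,-4,W); sL=8/49, sR=40/149; mL=-40/149, mR=-2556/7301; mL+mR=-4516/7301 → advance -1; mR−mL=-4/49 → turn -1·90°
n=5: pose=(7,-4,N); sL=4/17, sR=4/13; mL=-4/13, mR=-94/221; mL+mR=-162/221 → advance -1; mR−mL=-2/17 → turn -1·90°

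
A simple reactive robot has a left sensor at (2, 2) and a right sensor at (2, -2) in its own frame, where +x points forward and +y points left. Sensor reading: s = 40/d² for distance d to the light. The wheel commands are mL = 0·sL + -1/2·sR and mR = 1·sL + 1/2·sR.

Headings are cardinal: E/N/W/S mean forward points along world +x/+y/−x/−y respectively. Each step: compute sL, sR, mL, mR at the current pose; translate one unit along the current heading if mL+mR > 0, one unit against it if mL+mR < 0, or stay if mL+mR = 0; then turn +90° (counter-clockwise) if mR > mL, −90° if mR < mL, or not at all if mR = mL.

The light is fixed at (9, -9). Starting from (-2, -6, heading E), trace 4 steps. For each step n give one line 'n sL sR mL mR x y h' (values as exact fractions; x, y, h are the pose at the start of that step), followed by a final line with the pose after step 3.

n=0: pose=(-2,-6,E); sL=20/53, sR=20/41; mL=-10/41, mR=1350/2173; mL+mR=20/53 → advance +1; mR−mL=1880/2173 → turn +1·90°
n=1: pose=(-1,-6,N); sL=40/169, sR=40/89; mL=-20/89, mR=6940/15041; mL+mR=40/169 → advance +1; mR−mL=10320/15041 → turn +1·90°
n=2: pose=(-1,-5,W); sL=10/37, sR=2/9; mL=-1/9, mR=127/333; mL+mR=10/37 → advance +1; mR−mL=164/333 → turn +1·90°
n=3: pose=(-2,-5,S); sL=8/17, sR=40/173; mL=-20/173, mR=1724/2941; mL+mR=8/17 → advance +1; mR−mL=2064/2941 → turn +1·90°

0 20/53 20/41 -10/41 1350/2173 -2 -6 E
1 40/169 40/89 -20/89 6940/15041 -1 -6 N
2 10/37 2/9 -1/9 127/333 -1 -5 W
3 8/17 40/173 -20/173 1724/2941 -2 -5 S
final -2 -6 E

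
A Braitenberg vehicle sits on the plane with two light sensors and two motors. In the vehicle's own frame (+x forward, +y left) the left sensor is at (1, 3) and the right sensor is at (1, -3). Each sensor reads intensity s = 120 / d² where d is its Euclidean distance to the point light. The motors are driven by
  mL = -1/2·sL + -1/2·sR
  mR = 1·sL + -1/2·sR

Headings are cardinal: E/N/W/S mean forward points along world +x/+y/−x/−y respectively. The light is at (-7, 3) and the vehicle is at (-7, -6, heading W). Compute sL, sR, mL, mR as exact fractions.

24/29 120/37 -2184/1073 -852/1073

left sensor world pos  = (-8, -9); dL² = 145
right sensor world pos = (-8, -3); dR² = 37
sL = 120/145 = 24/29
sR = 120/37 = 120/37
mL = -1/2·sL + -1/2·sR = -2184/1073
mR = 1·sL + -1/2·sR = -852/1073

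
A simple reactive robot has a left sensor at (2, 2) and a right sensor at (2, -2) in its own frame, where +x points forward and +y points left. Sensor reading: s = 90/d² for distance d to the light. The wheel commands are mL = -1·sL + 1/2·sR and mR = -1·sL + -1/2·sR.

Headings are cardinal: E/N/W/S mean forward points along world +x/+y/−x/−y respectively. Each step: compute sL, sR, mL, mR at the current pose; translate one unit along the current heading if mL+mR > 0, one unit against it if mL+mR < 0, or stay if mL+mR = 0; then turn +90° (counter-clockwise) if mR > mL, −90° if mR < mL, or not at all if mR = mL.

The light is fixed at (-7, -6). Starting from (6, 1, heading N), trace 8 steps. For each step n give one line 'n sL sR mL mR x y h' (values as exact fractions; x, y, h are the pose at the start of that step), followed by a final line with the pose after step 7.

0 45/101 5/17 -1025/3434 -2035/3434 6 1 N
1 90/289 90/241 -8685/69649 -34695/69649 6 0 E
2 45/106 45/58 -225/6148 -4995/6148 5 0 S
3 18/25 90/181 -2133/4525 -4383/4525 5 1 W
4 45/101 5/17 -1025/3434 -2035/3434 6 1 N
5 90/289 90/241 -8685/69649 -34695/69649 6 0 E
6 45/106 45/58 -225/6148 -4995/6148 5 0 S
7 18/25 90/181 -2133/4525 -4383/4525 5 1 W
final 6 1 N

n=0: pose=(6,1,N); sL=45/101, sR=5/17; mL=-1025/3434, mR=-2035/3434; mL+mR=-90/101 → advance -1; mR−mL=-5/17 → turn -1·90°
n=1: pose=(6,0,E); sL=90/289, sR=90/241; mL=-8685/69649, mR=-34695/69649; mL+mR=-180/289 → advance -1; mR−mL=-90/241 → turn -1·90°
n=2: pose=(5,0,S); sL=45/106, sR=45/58; mL=-225/6148, mR=-4995/6148; mL+mR=-45/53 → advance -1; mR−mL=-45/58 → turn -1·90°
n=3: pose=(5,1,W); sL=18/25, sR=90/181; mL=-2133/4525, mR=-4383/4525; mL+mR=-36/25 → advance -1; mR−mL=-90/181 → turn -1·90°
n=4: pose=(6,1,N); sL=45/101, sR=5/17; mL=-1025/3434, mR=-2035/3434; mL+mR=-90/101 → advance -1; mR−mL=-5/17 → turn -1·90°
n=5: pose=(6,0,E); sL=90/289, sR=90/241; mL=-8685/69649, mR=-34695/69649; mL+mR=-180/289 → advance -1; mR−mL=-90/241 → turn -1·90°
n=6: pose=(5,0,S); sL=45/106, sR=45/58; mL=-225/6148, mR=-4995/6148; mL+mR=-45/53 → advance -1; mR−mL=-45/58 → turn -1·90°
n=7: pose=(5,1,W); sL=18/25, sR=90/181; mL=-2133/4525, mR=-4383/4525; mL+mR=-36/25 → advance -1; mR−mL=-90/181 → turn -1·90°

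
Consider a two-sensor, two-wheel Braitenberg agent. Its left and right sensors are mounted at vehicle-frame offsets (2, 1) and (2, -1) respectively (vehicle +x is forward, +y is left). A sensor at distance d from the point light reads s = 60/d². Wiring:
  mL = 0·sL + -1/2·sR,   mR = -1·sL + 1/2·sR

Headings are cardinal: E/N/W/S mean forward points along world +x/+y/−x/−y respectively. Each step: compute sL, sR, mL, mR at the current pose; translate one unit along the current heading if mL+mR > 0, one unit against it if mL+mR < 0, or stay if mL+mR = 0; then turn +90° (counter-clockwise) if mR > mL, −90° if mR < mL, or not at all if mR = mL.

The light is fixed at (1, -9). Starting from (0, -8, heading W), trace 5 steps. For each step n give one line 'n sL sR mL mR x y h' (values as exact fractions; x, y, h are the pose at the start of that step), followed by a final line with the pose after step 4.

0 20/3 60/13 -30/13 -170/39 0 -8 W
1 6 6 -3 -3 1 -8 N
2 12 12 -6 -6 1 -9 N
3 30 30 -15 -15 1 -10 N
4 60 60 -30 -30 1 -11 N
final 1 -12 N

n=0: pose=(0,-8,W); sL=20/3, sR=60/13; mL=-30/13, mR=-170/39; mL+mR=-20/3 → advance -1; mR−mL=-80/39 → turn -1·90°
n=1: pose=(1,-8,N); sL=6, sR=6; mL=-3, mR=-3; mL+mR=-6 → advance -1; mR−mL=0 → turn +0·90°
n=2: pose=(1,-9,N); sL=12, sR=12; mL=-6, mR=-6; mL+mR=-12 → advance -1; mR−mL=0 → turn +0·90°
n=3: pose=(1,-10,N); sL=30, sR=30; mL=-15, mR=-15; mL+mR=-30 → advance -1; mR−mL=0 → turn +0·90°
n=4: pose=(1,-11,N); sL=60, sR=60; mL=-30, mR=-30; mL+mR=-60 → advance -1; mR−mL=0 → turn +0·90°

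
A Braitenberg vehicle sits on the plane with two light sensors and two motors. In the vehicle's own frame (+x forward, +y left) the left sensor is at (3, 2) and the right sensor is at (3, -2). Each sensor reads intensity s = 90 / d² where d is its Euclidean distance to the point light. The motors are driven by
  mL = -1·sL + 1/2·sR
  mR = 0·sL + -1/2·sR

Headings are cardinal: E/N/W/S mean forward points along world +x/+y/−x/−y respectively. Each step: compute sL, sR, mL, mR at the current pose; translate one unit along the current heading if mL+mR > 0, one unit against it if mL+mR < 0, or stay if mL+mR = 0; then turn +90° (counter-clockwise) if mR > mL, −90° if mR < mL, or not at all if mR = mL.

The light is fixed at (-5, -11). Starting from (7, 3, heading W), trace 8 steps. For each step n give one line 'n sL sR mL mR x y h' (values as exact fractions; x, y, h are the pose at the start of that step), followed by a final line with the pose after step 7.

n=0: pose=(7,3,W); sL=2/5, sR=90/337; mL=-449/1685, mR=-45/337; mL+mR=-2/5 → advance -1; mR−mL=224/1685 → turn +1·90°
n=1: pose=(8,3,S); sL=45/173, sR=45/121; mL=-3105/41866, mR=-45/242; mL+mR=-45/173 → advance -1; mR−mL=-2340/20933 → turn -1·90°
n=2: pose=(8,4,W); sL=90/269, sR=90/389; mL=-22905/104641, mR=-45/389; mL+mR=-90/269 → advance -1; mR−mL=10800/104641 → turn +1·90°
n=3: pose=(9,4,S); sL=9/40, sR=5/16; mL=-11/160, mR=-5/32; mL+mR=-9/40 → advance -1; mR−mL=-7/80 → turn -1·90°
n=4: pose=(9,5,W); sL=90/317, sR=18/89; mL=-5157/28213, mR=-9/89; mL+mR=-90/317 → advance -1; mR−mL=2304/28213 → turn +1·90°
n=5: pose=(10,5,S); sL=45/229, sR=45/169; mL=-4905/77402, mR=-45/338; mL+mR=-45/229 → advance -1; mR−mL=-2700/38701 → turn -1·90°
n=6: pose=(10,6,W); sL=10/41, sR=18/101; mL=-641/4141, mR=-9/101; mL+mR=-10/41 → advance -1; mR−mL=272/4141 → turn +1·90°
n=7: pose=(11,6,S); sL=9/52, sR=45/196; mL=-297/5096, mR=-45/392; mL+mR=-9/52 → advance -1; mR−mL=-36/637 → turn -1·90°

0 2/5 90/337 -449/1685 -45/337 7 3 W
1 45/173 45/121 -3105/41866 -45/242 8 3 S
2 90/269 90/389 -22905/104641 -45/389 8 4 W
3 9/40 5/16 -11/160 -5/32 9 4 S
4 90/317 18/89 -5157/28213 -9/89 9 5 W
5 45/229 45/169 -4905/77402 -45/338 10 5 S
6 10/41 18/101 -641/4141 -9/101 10 6 W
7 9/52 45/196 -297/5096 -45/392 11 6 S
final 11 7 W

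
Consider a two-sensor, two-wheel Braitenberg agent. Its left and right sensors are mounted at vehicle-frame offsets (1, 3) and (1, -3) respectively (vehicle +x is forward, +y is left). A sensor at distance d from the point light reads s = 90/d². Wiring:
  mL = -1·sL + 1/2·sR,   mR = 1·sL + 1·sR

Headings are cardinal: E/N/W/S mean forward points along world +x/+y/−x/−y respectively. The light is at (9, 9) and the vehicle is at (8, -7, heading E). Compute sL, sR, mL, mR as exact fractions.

left sensor world pos  = (9, -4); dL² = 169
right sensor world pos = (9, -10); dR² = 361
sL = 90/169 = 90/169
sR = 90/361 = 90/361
mL = -1·sL + 1/2·sR = -24885/61009
mR = 1·sL + 1·sR = 47700/61009

90/169 90/361 -24885/61009 47700/61009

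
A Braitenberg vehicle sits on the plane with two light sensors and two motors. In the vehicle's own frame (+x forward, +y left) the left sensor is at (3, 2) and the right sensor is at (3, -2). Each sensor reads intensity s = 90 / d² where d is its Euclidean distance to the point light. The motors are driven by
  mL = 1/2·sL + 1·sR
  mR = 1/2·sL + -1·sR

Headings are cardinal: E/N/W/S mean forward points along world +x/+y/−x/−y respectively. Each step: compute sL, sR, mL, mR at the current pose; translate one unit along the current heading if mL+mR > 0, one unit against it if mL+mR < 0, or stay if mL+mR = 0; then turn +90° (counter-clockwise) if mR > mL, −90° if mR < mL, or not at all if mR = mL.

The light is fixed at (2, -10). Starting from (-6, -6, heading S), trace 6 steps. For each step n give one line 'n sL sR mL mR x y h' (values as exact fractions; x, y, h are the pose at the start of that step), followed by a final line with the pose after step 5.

n=0: pose=(-6,-6,S); sL=90/37, sR=90/101; mL=7875/3737, mR=1215/3737; mL+mR=90/37 → advance +1; mR−mL=-180/101 → turn -1·90°
n=1: pose=(-6,-7,W); sL=45/61, sR=45/73; mL=8775/8906, mR=-2205/8906; mL+mR=45/61 → advance +1; mR−mL=-90/73 → turn -1·90°
n=2: pose=(-7,-7,N); sL=90/157, sR=18/17; mL=3591/2669, mR=-2061/2669; mL+mR=90/157 → advance +1; mR−mL=-36/17 → turn -1·90°
n=3: pose=(-7,-6,E); sL=5/4, sR=9/4; mL=23/8, mR=-13/8; mL+mR=5/4 → advance +1; mR−mL=-9/2 → turn -1·90°
n=4: pose=(-6,-6,S); sL=90/37, sR=90/101; mL=7875/3737, mR=1215/3737; mL+mR=90/37 → advance +1; mR−mL=-180/101 → turn -1·90°
n=5: pose=(-6,-7,W); sL=45/61, sR=45/73; mL=8775/8906, mR=-2205/8906; mL+mR=45/61 → advance +1; mR−mL=-90/73 → turn -1·90°

0 90/37 90/101 7875/3737 1215/3737 -6 -6 S
1 45/61 45/73 8775/8906 -2205/8906 -6 -7 W
2 90/157 18/17 3591/2669 -2061/2669 -7 -7 N
3 5/4 9/4 23/8 -13/8 -7 -6 E
4 90/37 90/101 7875/3737 1215/3737 -6 -6 S
5 45/61 45/73 8775/8906 -2205/8906 -6 -7 W
final -7 -7 N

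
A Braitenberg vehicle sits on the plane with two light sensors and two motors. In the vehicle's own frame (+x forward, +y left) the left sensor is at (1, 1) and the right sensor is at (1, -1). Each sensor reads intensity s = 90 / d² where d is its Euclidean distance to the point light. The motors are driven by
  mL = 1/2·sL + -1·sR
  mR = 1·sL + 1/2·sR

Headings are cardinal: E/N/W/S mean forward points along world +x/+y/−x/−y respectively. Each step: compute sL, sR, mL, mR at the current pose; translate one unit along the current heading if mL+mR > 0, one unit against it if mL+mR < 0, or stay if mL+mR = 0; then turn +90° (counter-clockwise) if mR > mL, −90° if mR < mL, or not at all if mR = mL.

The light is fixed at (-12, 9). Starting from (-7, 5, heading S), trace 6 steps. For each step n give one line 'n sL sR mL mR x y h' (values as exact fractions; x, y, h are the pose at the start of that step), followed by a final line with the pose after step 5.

n=0: pose=(-7,5,S); sL=90/61, sR=90/41; mL=-3645/2501, mR=6435/2501; mL+mR=2790/2501 → advance +1; mR−mL=10080/2501 → turn +1·90°
n=1: pose=(-7,4,E); sL=45/26, sR=5/4; mL=-5/13, mR=245/104; mL+mR=205/104 → advance +1; mR−mL=285/104 → turn +1·90°
n=2: pose=(-6,4,N); sL=90/41, sR=18/13; mL=-153/533, mR=1539/533; mL+mR=1386/533 → advance +1; mR−mL=1692/533 → turn +1·90°
n=3: pose=(-6,5,W); sL=9/5, sR=45/17; mL=-297/170, mR=531/170; mL+mR=117/85 → advance +1; mR−mL=414/85 → turn +1·90°
n=4: pose=(-7,5,S); sL=90/61, sR=90/41; mL=-3645/2501, mR=6435/2501; mL+mR=2790/2501 → advance +1; mR−mL=10080/2501 → turn +1·90°
n=5: pose=(-7,4,E); sL=45/26, sR=5/4; mL=-5/13, mR=245/104; mL+mR=205/104 → advance +1; mR−mL=285/104 → turn +1·90°

0 90/61 90/41 -3645/2501 6435/2501 -7 5 S
1 45/26 5/4 -5/13 245/104 -7 4 E
2 90/41 18/13 -153/533 1539/533 -6 4 N
3 9/5 45/17 -297/170 531/170 -6 5 W
4 90/61 90/41 -3645/2501 6435/2501 -7 5 S
5 45/26 5/4 -5/13 245/104 -7 4 E
final -6 4 N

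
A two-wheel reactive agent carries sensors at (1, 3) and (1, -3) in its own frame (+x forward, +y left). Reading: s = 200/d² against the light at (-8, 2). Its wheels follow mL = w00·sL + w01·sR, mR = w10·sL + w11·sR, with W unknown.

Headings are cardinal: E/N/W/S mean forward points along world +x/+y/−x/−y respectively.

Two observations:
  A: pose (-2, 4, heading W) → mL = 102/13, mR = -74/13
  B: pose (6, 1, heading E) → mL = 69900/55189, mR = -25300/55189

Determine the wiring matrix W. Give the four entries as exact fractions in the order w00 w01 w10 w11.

1/2 1 -1 1/2

obs A: pose=(-2,4,W) → sL=100/13, sR=4, mL=102/13, mR=-74/13
obs B: pose=(6,1,E) → sL=200/229, sR=200/241, mL=69900/55189, mR=-25300/55189
sensor matrix S = [[100/13, 4], [200/229, 200/241]]; det S = 2073600/717457
solve [mL_A; mL_B] = S·[w00; w01] and [mR_A; mR_B] = S·[w10; w11]:
  w00 = 1/2, w01 = 1, w10 = -1, w11 = 1/2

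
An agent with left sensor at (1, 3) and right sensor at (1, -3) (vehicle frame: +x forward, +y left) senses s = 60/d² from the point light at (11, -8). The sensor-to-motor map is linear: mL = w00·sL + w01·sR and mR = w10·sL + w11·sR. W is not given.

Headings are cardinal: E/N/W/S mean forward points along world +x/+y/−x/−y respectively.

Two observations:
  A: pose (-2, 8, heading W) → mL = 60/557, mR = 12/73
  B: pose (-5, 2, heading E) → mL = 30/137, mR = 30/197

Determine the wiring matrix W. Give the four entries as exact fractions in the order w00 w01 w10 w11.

obs A: pose=(-2,8,W) → sL=12/73, sR=60/557, mL=60/557, mR=12/73
obs B: pose=(-5,2,E) → sL=30/197, sR=30/137, mL=30/137, mR=30/197
sensor matrix S = [[12/73, 60/557], [30/197, 30/137]]; det S = 21500640/1097399729
solve [mL_A; mL_B] = S·[w00; w01] and [mR_A; mR_B] = S·[w10; w11]:
  w00 = 0, w01 = 1, w10 = 1, w11 = 0

0 1 1 0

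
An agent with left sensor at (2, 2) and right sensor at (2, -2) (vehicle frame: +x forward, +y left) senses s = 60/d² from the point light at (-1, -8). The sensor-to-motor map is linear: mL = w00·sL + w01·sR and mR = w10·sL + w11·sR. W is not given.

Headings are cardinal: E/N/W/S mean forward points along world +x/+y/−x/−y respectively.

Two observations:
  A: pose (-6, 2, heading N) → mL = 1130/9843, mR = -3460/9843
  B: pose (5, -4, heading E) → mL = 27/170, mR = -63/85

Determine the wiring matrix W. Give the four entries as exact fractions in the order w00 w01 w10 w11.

1 -1/2 -1/2 -1/2

obs A: pose=(-6,2,N) → sL=60/193, sR=20/51, mL=1130/9843, mR=-3460/9843
obs B: pose=(5,-4,E) → sL=3/5, sR=15/17, mL=27/170, mR=-63/85
sensor matrix S = [[60/193, 20/51], [3/5, 15/17]]; det S = 128/3281
solve [mL_A; mL_B] = S·[w00; w01] and [mR_A; mR_B] = S·[w10; w11]:
  w00 = 1, w01 = -1/2, w10 = -1/2, w11 = -1/2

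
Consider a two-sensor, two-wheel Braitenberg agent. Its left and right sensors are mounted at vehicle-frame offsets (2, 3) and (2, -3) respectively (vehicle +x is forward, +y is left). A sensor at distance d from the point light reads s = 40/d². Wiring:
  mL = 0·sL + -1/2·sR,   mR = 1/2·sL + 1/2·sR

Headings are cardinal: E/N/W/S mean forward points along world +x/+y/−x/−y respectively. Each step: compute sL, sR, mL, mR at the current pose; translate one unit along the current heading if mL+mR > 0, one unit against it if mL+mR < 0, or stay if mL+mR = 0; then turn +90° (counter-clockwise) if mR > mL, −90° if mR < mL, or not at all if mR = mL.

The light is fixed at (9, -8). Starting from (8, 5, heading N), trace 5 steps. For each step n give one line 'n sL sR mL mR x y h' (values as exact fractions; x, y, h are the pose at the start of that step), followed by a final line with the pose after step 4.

0 40/241 40/229 -20/229 9400/55189 8 5 N
1 4/13 20/149 -10/149 428/1937 8 6 W
2 8/29 40/169 -20/169 1256/4901 7 6 S
3 5/32 2/5 -1/5 89/320 7 5 E
4 40/241 40/229 -20/229 9400/55189 8 5 N
final 8 6 W

n=0: pose=(8,5,N); sL=40/241, sR=40/229; mL=-20/229, mR=9400/55189; mL+mR=20/241 → advance +1; mR−mL=14220/55189 → turn +1·90°
n=1: pose=(8,6,W); sL=4/13, sR=20/149; mL=-10/149, mR=428/1937; mL+mR=2/13 → advance +1; mR−mL=558/1937 → turn +1·90°
n=2: pose=(7,6,S); sL=8/29, sR=40/169; mL=-20/169, mR=1256/4901; mL+mR=4/29 → advance +1; mR−mL=1836/4901 → turn +1·90°
n=3: pose=(7,5,E); sL=5/32, sR=2/5; mL=-1/5, mR=89/320; mL+mR=5/64 → advance +1; mR−mL=153/320 → turn +1·90°
n=4: pose=(8,5,N); sL=40/241, sR=40/229; mL=-20/229, mR=9400/55189; mL+mR=20/241 → advance +1; mR−mL=14220/55189 → turn +1·90°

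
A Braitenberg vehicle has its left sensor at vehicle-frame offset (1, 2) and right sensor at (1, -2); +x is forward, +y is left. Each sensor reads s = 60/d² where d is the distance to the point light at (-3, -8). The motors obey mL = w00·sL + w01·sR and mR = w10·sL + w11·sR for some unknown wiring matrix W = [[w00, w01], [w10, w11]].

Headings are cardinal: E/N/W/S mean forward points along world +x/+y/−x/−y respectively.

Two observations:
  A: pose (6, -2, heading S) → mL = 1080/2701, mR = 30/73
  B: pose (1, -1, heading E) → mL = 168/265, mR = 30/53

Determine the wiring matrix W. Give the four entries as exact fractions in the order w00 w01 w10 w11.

obs A: pose=(6,-2,S) → sL=30/73, sR=30/37, mL=1080/2701, mR=30/73
obs B: pose=(1,-1,E) → sL=30/53, sR=6/5, mL=168/265, mR=30/53
sensor matrix S = [[30/73, 30/37], [30/53, 6/5]]; det S = 4896/143153
solve [mL_A; mL_B] = S·[w00; w01] and [mR_A; mR_B] = S·[w10; w11]:
  w00 = -1, w01 = 1, w10 = 1, w11 = 0

-1 1 1 0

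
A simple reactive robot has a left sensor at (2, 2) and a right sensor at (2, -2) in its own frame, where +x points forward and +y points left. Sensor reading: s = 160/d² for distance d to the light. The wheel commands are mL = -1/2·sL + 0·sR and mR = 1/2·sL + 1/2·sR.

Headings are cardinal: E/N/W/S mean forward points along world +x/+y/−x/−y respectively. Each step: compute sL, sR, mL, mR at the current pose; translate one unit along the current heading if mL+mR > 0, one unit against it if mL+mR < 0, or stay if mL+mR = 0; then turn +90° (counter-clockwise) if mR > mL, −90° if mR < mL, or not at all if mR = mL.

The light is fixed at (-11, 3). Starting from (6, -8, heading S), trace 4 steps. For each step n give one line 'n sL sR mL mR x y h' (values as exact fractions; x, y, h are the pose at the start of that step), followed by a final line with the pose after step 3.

n=0: pose=(6,-8,S); sL=16/53, sR=80/197; mL=-8/53, mR=3696/10441; mL+mR=40/197 → advance +1; mR−mL=5272/10441 → turn +1·90°
n=1: pose=(6,-9,E); sL=160/461, sR=160/557; mL=-80/461, mR=81440/256777; mL+mR=80/557 → advance +1; mR−mL=126000/256777 → turn +1·90°
n=2: pose=(7,-9,N); sL=40/89, sR=8/25; mL=-20/89, mR=856/2225; mL+mR=4/25 → advance +1; mR−mL=1356/2225 → turn +1·90°
n=3: pose=(7,-8,W); sL=32/85, sR=160/337; mL=-16/85, mR=12192/28645; mL+mR=80/337 → advance +1; mR−mL=17584/28645 → turn +1·90°

0 16/53 80/197 -8/53 3696/10441 6 -8 S
1 160/461 160/557 -80/461 81440/256777 6 -9 E
2 40/89 8/25 -20/89 856/2225 7 -9 N
3 32/85 160/337 -16/85 12192/28645 7 -8 W
final 6 -8 S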